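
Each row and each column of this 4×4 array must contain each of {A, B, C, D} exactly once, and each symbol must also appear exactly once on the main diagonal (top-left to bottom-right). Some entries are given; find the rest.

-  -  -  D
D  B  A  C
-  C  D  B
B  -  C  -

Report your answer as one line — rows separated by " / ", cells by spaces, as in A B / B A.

C A B D / D B A C / A C D B / B D C A

(r1,c2) = A
(r1,c3) = B
(r3,c1) = A
(r4,c2) = D
(r4,c4) = A
(r1,c1) = C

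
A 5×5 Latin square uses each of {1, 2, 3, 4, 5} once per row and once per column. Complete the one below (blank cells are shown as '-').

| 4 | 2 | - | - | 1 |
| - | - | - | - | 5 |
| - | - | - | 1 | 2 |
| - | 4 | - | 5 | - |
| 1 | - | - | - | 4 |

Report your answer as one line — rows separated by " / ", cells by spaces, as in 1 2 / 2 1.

(r1,c4): row 1 has {1,2,4}; column 4 has {1,5}, so it must be 3.
(r4,c5): row 4 has {4,5}; column 5 has {1,2,4,5}, so it must be 3.
(r5,c4): row 5 has {1,4}; column 4 has {1,3,5}, so it must be 2.
(r1,c3): row 1 has {1,2,3,4}; column 3 is empty so far, so it must be 5.
(r2,c4): row 2 has {5}; column 4 has {1,2,3,5}, so it must be 4.
(r4,c1): row 4 has {3,4,5}; column 1 has {1,4}, so it must be 2.
(r4,c3): row 4 has {2,3,4,5}; column 3 has {5}, so it must be 1.
(r5,c3): row 5 has {1,2,4}; column 3 has {1,5}, so it must be 3.
(r2,c1): row 2 has {4,5}; column 1 has {1,2,4}, so it must be 3.
(r2,c2): row 2 has {3,4,5}; column 2 has {2,4}, so it must be 1.
(r2,c3): row 2 has {1,3,4,5}; column 3 has {1,3,5}, so it must be 2.
(r3,c1): row 3 has {1,2}; column 1 has {1,2,3,4}, so it must be 5.
(r3,c2): row 3 has {1,2,5}; column 2 has {1,2,4}, so it must be 3.
(r3,c3): row 3 has {1,2,3,5}; column 3 has {1,2,3,5}, so it must be 4.
(r5,c2): row 5 has {1,2,3,4}; column 2 has {1,2,3,4}, so it must be 5.

4 2 5 3 1 / 3 1 2 4 5 / 5 3 4 1 2 / 2 4 1 5 3 / 1 5 3 2 4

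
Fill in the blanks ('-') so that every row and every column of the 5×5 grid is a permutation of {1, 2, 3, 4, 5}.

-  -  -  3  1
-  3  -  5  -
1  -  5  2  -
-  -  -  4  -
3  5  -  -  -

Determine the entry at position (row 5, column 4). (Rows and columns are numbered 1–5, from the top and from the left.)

1

row 3 has {1,2,5}; column 2 has {3,5} — only 4 is left for (r3,c2).
row 3 has {1,2,4,5}; column 5 has {1} — only 3 is left for (r3,c5).
row 5 has {3,5}; column 4 has {2,3,4,5} — only 1 is left for (r5,c4).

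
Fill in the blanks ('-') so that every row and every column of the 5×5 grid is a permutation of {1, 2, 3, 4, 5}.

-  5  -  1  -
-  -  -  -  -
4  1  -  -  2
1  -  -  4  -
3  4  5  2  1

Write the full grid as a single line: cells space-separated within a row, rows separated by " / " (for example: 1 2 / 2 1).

2 5 4 1 3 / 5 2 1 3 4 / 4 1 3 5 2 / 1 3 2 4 5 / 3 4 5 2 1

(r1,c1): row 1 has {1,5}; column 1 has {1,3,4}, so it must be 2.
(r2,c1): row 2 is empty so far; column 1 has {1,2,3,4}, so it must be 5.
(r2,c4): row 2 has {5}; column 4 has {1,2,4}, so it must be 3.
(r2,c5): row 2 has {3,5}; column 5 has {1,2}, so it must be 4.
(r3,c3): row 3 has {1,2,4}; column 3 has {5}, so it must be 3.
(r3,c4): row 3 has {1,2,3,4}; column 4 has {1,2,3,4}, so it must be 5.
(r4,c3): row 4 has {1,4}; column 3 has {3,5}, so it must be 2.
(r1,c3): row 1 has {1,2,5}; column 3 has {2,3,5}, so it must be 4.
(r1,c5): row 1 has {1,2,4,5}; column 5 has {1,2,4}, so it must be 3.
(r2,c2): row 2 has {3,4,5}; column 2 has {1,4,5}, so it must be 2.
(r2,c3): row 2 has {2,3,4,5}; column 3 has {2,3,4,5}, so it must be 1.
(r4,c2): row 4 has {1,2,4}; column 2 has {1,2,4,5}, so it must be 3.
(r4,c5): row 4 has {1,2,3,4}; column 5 has {1,2,3,4}, so it must be 5.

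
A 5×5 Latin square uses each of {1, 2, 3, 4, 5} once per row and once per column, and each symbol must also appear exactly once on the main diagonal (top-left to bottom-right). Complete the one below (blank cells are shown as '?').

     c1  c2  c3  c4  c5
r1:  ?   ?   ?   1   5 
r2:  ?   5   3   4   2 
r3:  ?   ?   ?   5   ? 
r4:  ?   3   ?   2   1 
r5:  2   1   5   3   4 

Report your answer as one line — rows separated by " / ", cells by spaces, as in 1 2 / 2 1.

3 4 2 1 5 / 1 5 3 4 2 / 4 2 1 5 3 / 5 3 4 2 1 / 2 1 5 3 4

row 1 has {1,5}; column 1 has {2}; the diagonal has {2,4,5} — only 3 is left for (r1,c1).
row 2 has {2,3,4,5}; column 1 has {2,3} — only 1 is left for (r2,c1).
row 3 has {5}; column 1 has {1,2,3} — only 4 is left for (r3,c1).
row 3 has {4,5}; column 2 has {1,3,5} — only 2 is left for (r3,c2).
row 3 has {2,4,5}; column 3 has {3,5}; the diagonal has {2,3,4,5} — only 1 is left for (r3,c3).
row 3 has {1,2,4,5}; column 5 has {1,2,4,5} — only 3 is left for (r3,c5).
row 4 has {1,2,3}; column 1 has {1,2,3,4} — only 5 is left for (r4,c1).
row 4 has {1,2,3,5}; column 3 has {1,3,5} — only 4 is left for (r4,c3).
row 1 has {1,3,5}; column 2 has {1,2,3,5} — only 4 is left for (r1,c2).
row 1 has {1,3,4,5}; column 3 has {1,3,4,5} — only 2 is left for (r1,c3).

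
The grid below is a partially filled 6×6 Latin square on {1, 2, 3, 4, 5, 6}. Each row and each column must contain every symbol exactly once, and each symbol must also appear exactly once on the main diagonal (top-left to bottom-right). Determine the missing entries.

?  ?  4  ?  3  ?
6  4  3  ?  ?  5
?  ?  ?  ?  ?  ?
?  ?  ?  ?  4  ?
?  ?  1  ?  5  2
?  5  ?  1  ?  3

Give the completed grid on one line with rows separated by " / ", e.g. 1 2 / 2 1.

1 2 4 5 3 6 / 6 4 3 2 1 5 / 5 1 2 3 6 4 / 2 3 5 6 4 1 / 3 6 1 4 5 2 / 4 5 6 1 2 3

(r2,c4): row 2 has {3,4,5,6}; column 4 has {1}, so it must be 2.
(r2,c5): row 2 has {2,3,4,5,6}; column 5 has {3,4,5}, so it must be 1.
(r4,c4): row 4 has {4}; column 4 has {1,2}; the diagonal has {3,4,5}, so it must be 6.
(r4,c6): row 4 has {4,6}; column 6 has {2,3,5}, so it must be 1.
(r1,c4): row 1 has {3,4}; column 4 has {1,2,6}, so it must be 5.
(r1,c6): row 1 has {3,4,5}; column 6 has {1,2,3,5}, so it must be 6.
(r3,c3): row 3 is empty so far; column 3 has {1,3,4}; the diagonal has {3,4,5,6}, so it must be 2.
(r3,c5): row 3 has {2}; column 5 has {1,3,4,5}, so it must be 6.
(r3,c6): row 3 has {2,6}; column 6 has {1,2,3,5,6}, so it must be 4.
(r4,c3): row 4 has {1,4,6}; column 3 has {1,2,3,4}, so it must be 5.
(r6,c3): row 6 has {1,3,5}; column 3 has {1,2,3,4,5}, so it must be 6.
(r6,c5): row 6 has {1,3,5,6}; column 5 has {1,3,4,5,6}, so it must be 2.
(r1,c1): row 1 has {3,4,5,6}; column 1 has {6}; the diagonal has {2,3,4,5,6}, so it must be 1.
(r1,c2): row 1 has {1,3,4,5,6}; column 2 has {4,5}, so it must be 2.
(r3,c4): row 3 has {2,4,6}; column 4 has {1,2,5,6}, so it must be 3.
(r4,c2): row 4 has {1,4,5,6}; column 2 has {2,4,5}, so it must be 3.
(r5,c2): row 5 has {1,2,5}; column 2 has {2,3,4,5}, so it must be 6.
(r5,c4): row 5 has {1,2,5,6}; column 4 has {1,2,3,5,6}, so it must be 4.
(r6,c1): row 6 has {1,2,3,5,6}; column 1 has {1,6}, so it must be 4.
(r3,c1): row 3 has {2,3,4,6}; column 1 has {1,4,6}, so it must be 5.
(r3,c2): row 3 has {2,3,4,5,6}; column 2 has {2,3,4,5,6}, so it must be 1.
(r4,c1): row 4 has {1,3,4,5,6}; column 1 has {1,4,5,6}, so it must be 2.
(r5,c1): row 5 has {1,2,4,5,6}; column 1 has {1,2,4,5,6}, so it must be 3.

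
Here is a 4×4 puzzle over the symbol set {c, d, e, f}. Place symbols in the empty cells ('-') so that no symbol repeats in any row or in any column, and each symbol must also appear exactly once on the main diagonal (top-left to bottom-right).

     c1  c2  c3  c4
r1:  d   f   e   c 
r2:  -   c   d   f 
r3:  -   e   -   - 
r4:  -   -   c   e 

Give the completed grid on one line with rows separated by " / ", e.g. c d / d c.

d f e c / e c d f / c e f d / f d c e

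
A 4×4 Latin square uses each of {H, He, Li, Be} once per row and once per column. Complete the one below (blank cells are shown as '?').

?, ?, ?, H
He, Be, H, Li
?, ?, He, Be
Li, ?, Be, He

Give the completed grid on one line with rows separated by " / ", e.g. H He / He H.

At row 1, column 1: row 1 has {H}; column 1 has {He,Li}; that leaves Be.
At row 1, column 3: row 1 has {H,Be}; column 3 has {H,He,Be}; that leaves Li.
At row 3, column 1: row 3 has {He,Be}; column 1 has {He,Li,Be}; that leaves H.
At row 3, column 2: row 3 has {H,He,Be}; column 2 has {Be}; that leaves Li.
At row 4, column 2: row 4 has {He,Li,Be}; column 2 has {Li,Be}; that leaves H.
At row 1, column 2: row 1 has {H,Li,Be}; column 2 has {H,Li,Be}; that leaves He.

Be He Li H / He Be H Li / H Li He Be / Li H Be He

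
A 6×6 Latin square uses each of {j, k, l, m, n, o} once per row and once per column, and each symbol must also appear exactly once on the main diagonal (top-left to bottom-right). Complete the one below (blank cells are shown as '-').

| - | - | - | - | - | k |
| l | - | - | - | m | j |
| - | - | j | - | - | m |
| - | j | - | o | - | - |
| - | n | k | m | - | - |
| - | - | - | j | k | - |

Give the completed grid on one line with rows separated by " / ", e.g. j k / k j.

(r2,c2) = k
(r2,c4) = n
(r5,c5) = l
(r5,c6) = o
(r6,c6) = n
(r1,c1) = m
(r1,c4) = l
(r2,c3) = o
(r3,c4) = k
(r4,c5) = n
(r4,c6) = l
(r5,c1) = j
(r6,c1) = o
(r1,c2) = o
(r1,c3) = n
(r1,c5) = j
(r3,c1) = n
(r3,c2) = l
(r3,c5) = o
(r4,c1) = k
(r4,c3) = m
(r6,c2) = m
(r6,c3) = l

m o n l j k / l k o n m j / n l j k o m / k j m o n l / j n k m l o / o m l j k n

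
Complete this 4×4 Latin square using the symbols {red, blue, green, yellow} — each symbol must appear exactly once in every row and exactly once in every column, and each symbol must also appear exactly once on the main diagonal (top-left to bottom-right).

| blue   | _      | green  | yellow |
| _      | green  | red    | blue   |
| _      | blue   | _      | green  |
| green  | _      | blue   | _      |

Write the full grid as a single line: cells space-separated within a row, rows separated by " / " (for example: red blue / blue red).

blue red green yellow / yellow green red blue / red blue yellow green / green yellow blue red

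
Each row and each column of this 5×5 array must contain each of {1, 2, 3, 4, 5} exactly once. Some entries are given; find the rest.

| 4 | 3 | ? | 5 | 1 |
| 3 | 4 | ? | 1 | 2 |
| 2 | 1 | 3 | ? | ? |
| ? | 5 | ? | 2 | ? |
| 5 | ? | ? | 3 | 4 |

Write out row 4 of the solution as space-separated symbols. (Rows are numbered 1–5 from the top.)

1 5 4 2 3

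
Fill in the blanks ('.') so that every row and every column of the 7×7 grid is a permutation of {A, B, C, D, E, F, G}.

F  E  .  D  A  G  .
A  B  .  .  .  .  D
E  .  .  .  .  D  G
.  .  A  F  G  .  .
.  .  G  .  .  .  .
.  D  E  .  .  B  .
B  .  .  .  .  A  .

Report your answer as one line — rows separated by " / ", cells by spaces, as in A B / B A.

F E B D A G C / A B F G E C D / E F C A B D G / D C A F G E B / C A G B D F E / G D E C F B A / B G D E C A F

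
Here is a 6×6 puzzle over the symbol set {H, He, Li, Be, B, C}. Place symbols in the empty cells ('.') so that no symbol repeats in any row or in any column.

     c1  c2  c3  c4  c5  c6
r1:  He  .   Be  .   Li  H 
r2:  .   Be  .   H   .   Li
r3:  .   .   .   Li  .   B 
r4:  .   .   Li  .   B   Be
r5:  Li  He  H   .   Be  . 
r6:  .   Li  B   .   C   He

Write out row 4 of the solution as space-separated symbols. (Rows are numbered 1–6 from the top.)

Cell (r2,c5): row 2 has {H,Li,Be}; column 5 has {Li,Be,B,C} → He.
Cell (r3,c5): row 3 has {Li,B}; column 5 has {He,Li,Be,B,C} → H.
Cell (r5,c6): row 5 has {H,He,Li,Be}; column 6 has {H,He,Li,Be,B} → C.
Cell (r6,c4): row 6 has {He,Li,B,C}; column 4 has {H,Li} → Be.
Cell (r2,c3): row 2 has {H,He,Li,Be}; column 3 has {H,Li,Be,B} → C.
Cell (r3,c2): row 3 has {H,Li,B}; column 2 has {He,Li,Be} → C.
Cell (r3,c3): row 3 has {H,Li,B,C}; column 3 has {H,Li,Be,B,C} → He.
Cell (r4,c2): row 4 has {Li,Be,B}; column 2 has {He,Li,Be,C} → H.
Cell (r5,c4): row 5 has {H,He,Li,Be,C}; column 4 has {H,Li,Be} → B.
Cell (r6,c1): row 6 has {He,Li,Be,B,C}; column 1 has {He,Li} → H.
Cell (r1,c2): row 1 has {H,He,Li,Be}; column 2 has {H,He,Li,Be,C} → B.
Cell (r1,c4): row 1 has {H,He,Li,Be,B}; column 4 has {H,Li,Be,B} → C.
Cell (r2,c1): row 2 has {H,He,Li,Be,C}; column 1 has {H,He,Li} → B.
Cell (r3,c1): row 3 has {H,He,Li,B,C}; column 1 has {H,He,Li,B} → Be.
Cell (r4,c1): row 4 has {H,Li,Be,B}; column 1 has {H,He,Li,Be,B} → C.
Cell (r4,c4): row 4 has {H,Li,Be,B,C}; column 4 has {H,Li,Be,B,C} → He.

C H Li He B Be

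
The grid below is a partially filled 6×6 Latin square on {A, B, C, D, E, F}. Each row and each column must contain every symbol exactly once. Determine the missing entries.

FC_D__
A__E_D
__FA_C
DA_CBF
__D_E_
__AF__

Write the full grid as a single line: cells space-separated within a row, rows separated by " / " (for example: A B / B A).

row 1 has {C,D,F}; column 5 has {B,E} — only A is left for (r1,c5).
row 3 has {A,C,F}; column 5 has {A,B,E} — only D is left for (r3,c5).
row 4 has {A,B,C,D,F}; column 3 has {A,D,F} — only E is left for (r4,c3).
row 5 has {D,E}; column 4 has {A,C,D,E,F} — only B is left for (r5,c4).
row 5 has {B,D,E}; column 6 has {C,D,F} — only A is left for (r5,c6).
row 6 has {A,F}; column 5 has {A,B,D,E} — only C is left for (r6,c5).
row 1 has {A,C,D,F}; column 3 has {A,D,E,F} — only B is left for (r1,c3).
row 1 has {A,B,C,D,F}; column 6 has {A,C,D,F} — only E is left for (r1,c6).
row 2 has {A,D,E}; column 3 has {A,B,D,E,F} — only C is left for (r2,c3).
row 2 has {A,C,D,E}; column 5 has {A,B,C,D,E} — only F is left for (r2,c5).
row 5 has {A,B,D,E}; column 1 has {A,D,F} — only C is left for (r5,c1).
row 5 has {A,B,C,D,E}; column 2 has {A,C} — only F is left for (r5,c2).
row 6 has {A,C,F}; column 6 has {A,C,D,E,F} — only B is left for (r6,c6).
row 2 has {A,C,D,E,F}; column 2 has {A,C,F} — only B is left for (r2,c2).
row 3 has {A,C,D,F}; column 2 has {A,B,C,F} — only E is left for (r3,c2).
row 6 has {A,B,C,F}; column 1 has {A,C,D,F} — only E is left for (r6,c1).
row 6 has {A,B,C,E,F}; column 2 has {A,B,C,E,F} — only D is left for (r6,c2).
row 3 has {A,C,D,E,F}; column 1 has {A,C,D,E,F} — only B is left for (r3,c1).

F C B D A E / A B C E F D / B E F A D C / D A E C B F / C F D B E A / E D A F C B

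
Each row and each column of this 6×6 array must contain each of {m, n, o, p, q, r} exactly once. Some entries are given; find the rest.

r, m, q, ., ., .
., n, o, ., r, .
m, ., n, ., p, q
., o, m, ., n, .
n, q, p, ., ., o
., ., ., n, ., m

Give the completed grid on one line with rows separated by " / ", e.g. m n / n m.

r m q p o n / q n o m r p / m r n o p q / p o m q n r / n q p r m o / o p r n q m

Cell (r1,c5): row 1 has {m,q,r}; column 5 has {n,p,r} → o.
Cell (r2,c6): row 2 has {n,o,r}; column 6 has {m,o,q} → p.
Cell (r3,c2): row 3 has {m,n,p,q}; column 2 has {m,n,o,q} → r.
Cell (r3,c4): row 3 has {m,n,p,q,r}; column 4 has {n} → o.
Cell (r4,c6): row 4 has {m,n,o}; column 6 has {m,o,p,q} → r.
Cell (r5,c5): row 5 has {n,o,p,q}; column 5 has {n,o,p,r} → m.
Cell (r6,c2): row 6 has {m,n}; column 2 has {m,n,o,q,r} → p.
Cell (r6,c3): row 6 has {m,n,p}; column 3 has {m,n,o,p,q} → r.
Cell (r6,c5): row 6 has {m,n,p,r}; column 5 has {m,n,o,p,r} → q.
Cell (r1,c4): row 1 has {m,o,q,r}; column 4 has {n,o} → p.
Cell (r1,c6): row 1 has {m,o,p,q,r}; column 6 has {m,o,p,q,r} → n.
Cell (r2,c1): row 2 has {n,o,p,r}; column 1 has {m,n,r} → q.
Cell (r2,c4): row 2 has {n,o,p,q,r}; column 4 has {n,o,p} → m.
Cell (r4,c1): row 4 has {m,n,o,r}; column 1 has {m,n,q,r} → p.
Cell (r4,c4): row 4 has {m,n,o,p,r}; column 4 has {m,n,o,p} → q.
Cell (r5,c4): row 5 has {m,n,o,p,q}; column 4 has {m,n,o,p,q} → r.
Cell (r6,c1): row 6 has {m,n,p,q,r}; column 1 has {m,n,p,q,r} → o.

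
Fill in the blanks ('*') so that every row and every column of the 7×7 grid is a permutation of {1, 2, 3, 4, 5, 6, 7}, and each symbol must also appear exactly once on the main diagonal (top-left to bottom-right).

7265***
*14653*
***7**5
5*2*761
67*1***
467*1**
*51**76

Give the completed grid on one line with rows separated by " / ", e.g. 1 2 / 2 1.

(r2,c1) = 2
(r2,c7) = 7
(r3,c3) = 3
(r4,c4) = 4
(r5,c3) = 5
(r5,c5) = 2
(r5,c6) = 4
(r5,c7) = 3
(r6,c6) = 5
(r6,c7) = 2
(r7,c1) = 3
(r7,c4) = 2
(r7,c5) = 4
(r1,c5) = 3
(r1,c6) = 1
(r1,c7) = 4
(r3,c1) = 1
(r3,c2) = 4
(r3,c5) = 6
(r3,c6) = 2
(r4,c2) = 3
(r6,c4) = 3

7 2 6 5 3 1 4 / 2 1 4 6 5 3 7 / 1 4 3 7 6 2 5 / 5 3 2 4 7 6 1 / 6 7 5 1 2 4 3 / 4 6 7 3 1 5 2 / 3 5 1 2 4 7 6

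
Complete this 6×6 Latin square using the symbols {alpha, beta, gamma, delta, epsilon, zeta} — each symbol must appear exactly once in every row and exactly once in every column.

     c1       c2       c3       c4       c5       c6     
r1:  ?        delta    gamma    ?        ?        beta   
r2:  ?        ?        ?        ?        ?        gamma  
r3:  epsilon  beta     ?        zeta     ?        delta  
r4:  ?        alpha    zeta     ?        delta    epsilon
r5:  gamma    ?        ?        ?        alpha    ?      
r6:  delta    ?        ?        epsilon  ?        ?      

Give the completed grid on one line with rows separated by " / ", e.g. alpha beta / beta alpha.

zeta delta gamma alpha epsilon beta / alpha zeta epsilon delta beta gamma / epsilon beta alpha zeta gamma delta / beta alpha zeta gamma delta epsilon / gamma epsilon delta beta alpha zeta / delta gamma beta epsilon zeta alpha

Cell (r1,c4): row 1 has {beta,gamma,delta}; column 4 has {epsilon,zeta} → alpha.
Cell (r3,c3): row 3 has {beta,delta,epsilon,zeta}; column 3 has {gamma,zeta} → alpha.
Cell (r3,c5): row 3 has {alpha,beta,delta,epsilon,zeta}; column 5 has {alpha,delta} → gamma.
Cell (r4,c1): row 4 has {alpha,delta,epsilon,zeta}; column 1 has {gamma,delta,epsilon} → beta.
Cell (r4,c4): row 4 has {alpha,beta,delta,epsilon,zeta}; column 4 has {alpha,epsilon,zeta} → gamma.
Cell (r5,c6): row 5 has {alpha,gamma}; column 6 has {beta,gamma,delta,epsilon} → zeta.
Cell (r6,c3): row 6 has {delta,epsilon}; column 3 has {alpha,gamma,zeta} → beta.
Cell (r6,c5): row 6 has {beta,delta,epsilon}; column 5 has {alpha,gamma,delta} → zeta.
Cell (r6,c6): row 6 has {beta,delta,epsilon,zeta}; column 6 has {beta,gamma,delta,epsilon,zeta} → alpha.
Cell (r1,c1): row 1 has {alpha,beta,gamma,delta}; column 1 has {beta,gamma,delta,epsilon} → zeta.
Cell (r1,c5): row 1 has {alpha,beta,gamma,delta,zeta}; column 5 has {alpha,gamma,delta,zeta} → epsilon.
Cell (r2,c1): row 2 has {gamma}; column 1 has {beta,gamma,delta,epsilon,zeta} → alpha.
Cell (r2,c5): row 2 has {alpha,gamma}; column 5 has {alpha,gamma,delta,epsilon,zeta} → beta.
Cell (r5,c2): row 5 has {alpha,gamma,zeta}; column 2 has {alpha,beta,delta} → epsilon.
Cell (r5,c3): row 5 has {alpha,gamma,epsilon,zeta}; column 3 has {alpha,beta,gamma,zeta} → delta.
Cell (r5,c4): row 5 has {alpha,gamma,delta,epsilon,zeta}; column 4 has {alpha,gamma,epsilon,zeta} → beta.
Cell (r6,c2): row 6 has {alpha,beta,delta,epsilon,zeta}; column 2 has {alpha,beta,delta,epsilon} → gamma.
Cell (r2,c2): row 2 has {alpha,beta,gamma}; column 2 has {alpha,beta,gamma,delta,epsilon} → zeta.
Cell (r2,c3): row 2 has {alpha,beta,gamma,zeta}; column 3 has {alpha,beta,gamma,delta,zeta} → epsilon.
Cell (r2,c4): row 2 has {alpha,beta,gamma,epsilon,zeta}; column 4 has {alpha,beta,gamma,epsilon,zeta} → delta.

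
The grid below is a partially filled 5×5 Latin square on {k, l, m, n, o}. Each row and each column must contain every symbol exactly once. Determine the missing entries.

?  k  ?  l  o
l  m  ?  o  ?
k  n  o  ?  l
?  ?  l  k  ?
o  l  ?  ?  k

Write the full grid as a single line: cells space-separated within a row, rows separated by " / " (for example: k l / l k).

m k n l o / l m k o n / k n o m l / n o l k m / o l m n k

Cell (r2,c5): row 2 has {l,m,o}; column 5 has {k,l,o} → n.
Cell (r3,c4): row 3 has {k,l,n,o}; column 4 has {k,l,o} → m.
Cell (r4,c2): row 4 has {k,l}; column 2 has {k,l,m,n} → o.
Cell (r4,c5): row 4 has {k,l,o}; column 5 has {k,l,n,o} → m.
Cell (r5,c4): row 5 has {k,l,o}; column 4 has {k,l,m,o} → n.
Cell (r2,c3): row 2 has {l,m,n,o}; column 3 has {l,o} → k.
Cell (r4,c1): row 4 has {k,l,m,o}; column 1 has {k,l,o} → n.
Cell (r5,c3): row 5 has {k,l,n,o}; column 3 has {k,l,o} → m.
Cell (r1,c1): row 1 has {k,l,o}; column 1 has {k,l,n,o} → m.
Cell (r1,c3): row 1 has {k,l,m,o}; column 3 has {k,l,m,o} → n.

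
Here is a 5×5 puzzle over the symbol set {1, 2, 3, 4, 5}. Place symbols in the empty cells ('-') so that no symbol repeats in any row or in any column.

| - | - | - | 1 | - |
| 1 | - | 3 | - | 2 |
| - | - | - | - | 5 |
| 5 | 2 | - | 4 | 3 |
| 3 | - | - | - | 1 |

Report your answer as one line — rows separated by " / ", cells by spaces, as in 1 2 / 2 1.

(r1,c5) = 4
(r2,c4) = 5
(r4,c3) = 1
(r5,c4) = 2
(r1,c1) = 2
(r1,c3) = 5
(r2,c2) = 4
(r3,c1) = 4
(r3,c3) = 2
(r3,c4) = 3
(r5,c2) = 5
(r5,c3) = 4
(r1,c2) = 3
(r3,c2) = 1

2 3 5 1 4 / 1 4 3 5 2 / 4 1 2 3 5 / 5 2 1 4 3 / 3 5 4 2 1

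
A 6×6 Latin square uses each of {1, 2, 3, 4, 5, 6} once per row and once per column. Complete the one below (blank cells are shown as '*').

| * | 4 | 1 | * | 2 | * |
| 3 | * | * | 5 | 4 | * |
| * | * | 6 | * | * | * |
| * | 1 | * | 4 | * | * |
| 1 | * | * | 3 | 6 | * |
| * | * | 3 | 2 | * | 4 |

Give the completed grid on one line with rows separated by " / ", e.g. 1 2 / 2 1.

Cell (r1,c4): row 1 has {1,2,4}; column 4 has {2,3,4,5} → 6.
Cell (r2,c3): row 2 has {3,4,5}; column 3 has {1,3,6} → 2.
Cell (r3,c4): row 3 has {6}; column 4 has {2,3,4,5,6} → 1.
Cell (r4,c3): row 4 has {1,4}; column 3 has {1,2,3,6} → 5.
Cell (r4,c5): row 4 has {1,4,5}; column 5 has {2,4,6} → 3.
Cell (r5,c3): row 5 has {1,3,6}; column 3 has {1,2,3,5,6} → 4.
Cell (r1,c1): row 1 has {1,2,4,6}; column 1 has {1,3} → 5.
Cell (r1,c6): row 1 has {1,2,4,5,6}; column 6 has {4} → 3.
Cell (r2,c2): row 2 has {2,3,4,5}; column 2 has {1,4} → 6.
Cell (r2,c6): row 2 has {2,3,4,5,6}; column 6 has {3,4} → 1.
Cell (r3,c5): row 3 has {1,6}; column 5 has {2,3,4,6} → 5.
Cell (r3,c6): row 3 has {1,5,6}; column 6 has {1,3,4} → 2.
Cell (r4,c6): row 4 has {1,3,4,5}; column 6 has {1,2,3,4} → 6.
Cell (r5,c6): row 5 has {1,3,4,6}; column 6 has {1,2,3,4,6} → 5.
Cell (r6,c1): row 6 has {2,3,4}; column 1 has {1,3,5} → 6.
Cell (r6,c2): row 6 has {2,3,4,6}; column 2 has {1,4,6} → 5.
Cell (r6,c5): row 6 has {2,3,4,5,6}; column 5 has {2,3,4,5,6} → 1.
Cell (r3,c1): row 3 has {1,2,5,6}; column 1 has {1,3,5,6} → 4.
Cell (r3,c2): row 3 has {1,2,4,5,6}; column 2 has {1,4,5,6} → 3.
Cell (r4,c1): row 4 has {1,3,4,5,6}; column 1 has {1,3,4,5,6} → 2.
Cell (r5,c2): row 5 has {1,3,4,5,6}; column 2 has {1,3,4,5,6} → 2.

5 4 1 6 2 3 / 3 6 2 5 4 1 / 4 3 6 1 5 2 / 2 1 5 4 3 6 / 1 2 4 3 6 5 / 6 5 3 2 1 4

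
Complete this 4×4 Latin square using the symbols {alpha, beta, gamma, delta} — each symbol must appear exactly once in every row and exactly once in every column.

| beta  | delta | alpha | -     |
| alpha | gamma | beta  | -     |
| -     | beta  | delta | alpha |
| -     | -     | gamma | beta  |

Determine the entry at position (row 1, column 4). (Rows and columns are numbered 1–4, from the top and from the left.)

gamma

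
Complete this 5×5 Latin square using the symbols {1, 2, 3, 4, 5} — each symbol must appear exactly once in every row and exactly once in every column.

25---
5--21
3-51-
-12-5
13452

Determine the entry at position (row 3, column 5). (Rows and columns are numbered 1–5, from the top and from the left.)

4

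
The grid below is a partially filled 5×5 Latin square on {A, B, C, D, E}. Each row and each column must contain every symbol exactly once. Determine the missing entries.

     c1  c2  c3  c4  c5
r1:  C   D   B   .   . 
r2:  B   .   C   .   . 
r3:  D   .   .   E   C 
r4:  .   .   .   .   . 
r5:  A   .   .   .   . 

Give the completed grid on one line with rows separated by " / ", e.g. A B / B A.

C D B A E / B E C D A / D B A E C / E A D C B / A C E B D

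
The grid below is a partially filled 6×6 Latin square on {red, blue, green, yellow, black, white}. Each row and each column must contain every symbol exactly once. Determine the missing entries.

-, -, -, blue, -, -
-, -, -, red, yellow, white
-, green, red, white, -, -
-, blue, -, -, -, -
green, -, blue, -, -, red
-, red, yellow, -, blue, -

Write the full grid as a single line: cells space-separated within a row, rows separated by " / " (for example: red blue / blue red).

Cell (r2,c2): row 2 has {red,yellow,white}; column 2 has {red,blue,green} → black.
Cell (r2,c3): row 2 has {red,yellow,black,white}; column 3 has {red,blue,yellow} → green.
Cell (r3,c5): row 3 has {red,green,white}; column 5 has {blue,yellow} → black.
Cell (r5,c5): row 5 has {red,blue,green}; column 5 has {blue,yellow,black} → white.
Cell (r2,c1): row 2 has {red,green,yellow,black,white}; column 1 has {green} → blue.
Cell (r3,c1): row 3 has {red,green,black,white}; column 1 has {blue,green} → yellow.
Cell (r3,c6): row 3 has {red,green,yellow,black,white}; column 6 has {red,white} → blue.
Cell (r5,c2): row 5 has {red,blue,green,white}; column 2 has {red,blue,green,black} → yellow.
Cell (r5,c4): row 5 has {red,blue,green,yellow,white}; column 4 has {red,blue,white} → black.
Cell (r6,c4): row 6 has {red,blue,yellow}; column 4 has {red,blue,black,white} → green.
Cell (r6,c6): row 6 has {red,blue,green,yellow}; column 6 has {red,blue,white} → black.
Cell (r1,c2): row 1 has {blue}; column 2 has {red,blue,green,yellow,black} → white.
Cell (r1,c3): row 1 has {blue,white}; column 3 has {red,blue,green,yellow} → black.
Cell (r4,c3): row 4 has {blue}; column 3 has {red,blue,green,yellow,black} → white.
Cell (r4,c4): row 4 has {blue,white}; column 4 has {red,blue,green,black,white} → yellow.
Cell (r4,c6): row 4 has {blue,yellow,white}; column 6 has {red,blue,black,white} → green.
Cell (r6,c1): row 6 has {red,blue,green,yellow,black}; column 1 has {blue,green,yellow} → white.
Cell (r1,c1): row 1 has {blue,black,white}; column 1 has {blue,green,yellow,white} → red.
Cell (r1,c5): row 1 has {red,blue,black,white}; column 5 has {blue,yellow,black,white} → green.
Cell (r1,c6): row 1 has {red,blue,green,black,white}; column 6 has {red,blue,green,black,white} → yellow.
Cell (r4,c1): row 4 has {blue,green,yellow,white}; column 1 has {red,blue,green,yellow,white} → black.
Cell (r4,c5): row 4 has {blue,green,yellow,black,white}; column 5 has {blue,green,yellow,black,white} → red.

red white black blue green yellow / blue black green red yellow white / yellow green red white black blue / black blue white yellow red green / green yellow blue black white red / white red yellow green blue black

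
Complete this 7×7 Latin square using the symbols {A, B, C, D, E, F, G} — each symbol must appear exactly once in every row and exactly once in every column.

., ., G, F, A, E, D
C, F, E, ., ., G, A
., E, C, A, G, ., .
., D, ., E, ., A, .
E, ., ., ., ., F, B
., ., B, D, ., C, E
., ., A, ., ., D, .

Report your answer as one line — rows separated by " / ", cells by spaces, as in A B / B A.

(r1,c1): row 1 has {A,D,E,F,G}; column 1 has {C,E}, so it must be B.
(r1,c2): row 1 has {A,B,D,E,F,G}; column 2 has {D,E,F}, so it must be C.
(r2,c4): row 2 has {A,C,E,F,G}; column 4 has {A,D,E,F}, so it must be B.
(r2,c5): row 2 has {A,B,C,E,F,G}; column 5 has {A,G}, so it must be D.
(r3,c6): row 3 has {A,C,E,G}; column 6 has {A,C,D,E,F,G}, so it must be B.
(r3,c7): row 3 has {A,B,C,E,G}; column 7 has {A,B,D,E}, so it must be F.
(r4,c3): row 4 has {A,D,E}; column 3 has {A,B,C,E,G}, so it must be F.
(r5,c3): row 5 has {B,E,F}; column 3 has {A,B,C,E,F,G}, so it must be D.
(r5,c5): row 5 has {B,D,E,F}; column 5 has {A,D,G}, so it must be C.
(r6,c5): row 6 has {B,C,D,E}; column 5 has {A,C,D,G}, so it must be F.
(r3,c1): row 3 has {A,B,C,E,F,G}; column 1 has {B,C,E}, so it must be D.
(r4,c1): row 4 has {A,D,E,F}; column 1 has {B,C,D,E}, so it must be G.
(r4,c5): row 4 has {A,D,E,F,G}; column 5 has {A,C,D,F,G}, so it must be B.
(r4,c7): row 4 has {A,B,D,E,F,G}; column 7 has {A,B,D,E,F}, so it must be C.
(r5,c4): row 5 has {B,C,D,E,F}; column 4 has {A,B,D,E,F}, so it must be G.
(r6,c1): row 6 has {B,C,D,E,F}; column 1 has {B,C,D,E,G}, so it must be A.
(r6,c2): row 6 has {A,B,C,D,E,F}; column 2 has {C,D,E,F}, so it must be G.
(r7,c1): row 7 has {A,D}; column 1 has {A,B,C,D,E,G}, so it must be F.
(r7,c2): row 7 has {A,D,F}; column 2 has {C,D,E,F,G}, so it must be B.
(r7,c4): row 7 has {A,B,D,F}; column 4 has {A,B,D,E,F,G}, so it must be C.
(r7,c5): row 7 has {A,B,C,D,F}; column 5 has {A,B,C,D,F,G}, so it must be E.
(r7,c7): row 7 has {A,B,C,D,E,F}; column 7 has {A,B,C,D,E,F}, so it must be G.
(r5,c2): row 5 has {B,C,D,E,F,G}; column 2 has {B,C,D,E,F,G}, so it must be A.

B C G F A E D / C F E B D G A / D E C A G B F / G D F E B A C / E A D G C F B / A G B D F C E / F B A C E D G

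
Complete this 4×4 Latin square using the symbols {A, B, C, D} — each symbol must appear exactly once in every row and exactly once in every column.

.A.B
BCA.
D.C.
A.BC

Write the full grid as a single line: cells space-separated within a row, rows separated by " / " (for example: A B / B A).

(r1,c1): row 1 has {A,B}; column 1 has {A,B,D}, so it must be C.
(r1,c3): row 1 has {A,B,C}; column 3 has {A,B,C}, so it must be D.
(r2,c4): row 2 has {A,B,C}; column 4 has {B,C}, so it must be D.
(r3,c2): row 3 has {C,D}; column 2 has {A,C}, so it must be B.
(r3,c4): row 3 has {B,C,D}; column 4 has {B,C,D}, so it must be A.
(r4,c2): row 4 has {A,B,C}; column 2 has {A,B,C}, so it must be D.

C A D B / B C A D / D B C A / A D B C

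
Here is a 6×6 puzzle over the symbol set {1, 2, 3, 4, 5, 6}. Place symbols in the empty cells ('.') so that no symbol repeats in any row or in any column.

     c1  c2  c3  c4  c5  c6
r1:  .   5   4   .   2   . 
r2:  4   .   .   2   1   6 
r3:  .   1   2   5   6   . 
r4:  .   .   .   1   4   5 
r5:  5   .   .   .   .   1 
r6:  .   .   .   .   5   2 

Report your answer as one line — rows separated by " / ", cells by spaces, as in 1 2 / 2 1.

Cell (r1,c6): row 1 has {2,4,5}; column 6 has {1,2,5,6} → 3.
Cell (r2,c2): row 2 has {1,2,4,6}; column 2 has {1,5} → 3.
Cell (r2,c3): row 2 has {1,2,3,4,6}; column 3 has {2,4} → 5.
Cell (r3,c1): row 3 has {1,2,5,6}; column 1 has {4,5} → 3.
Cell (r3,c6): row 3 has {1,2,3,5,6}; column 6 has {1,2,3,5,6} → 4.
Cell (r5,c5): row 5 has {1,5}; column 5 has {1,2,4,5,6} → 3.
Cell (r1,c4): row 1 has {2,3,4,5}; column 4 has {1,2,5} → 6.
Cell (r5,c3): row 5 has {1,3,5}; column 3 has {2,4,5} → 6.
Cell (r5,c4): row 5 has {1,3,5,6}; column 4 has {1,2,5,6} → 4.
Cell (r6,c4): row 6 has {2,5}; column 4 has {1,2,4,5,6} → 3.
Cell (r1,c1): row 1 has {2,3,4,5,6}; column 1 has {3,4,5} → 1.
Cell (r4,c3): row 4 has {1,4,5}; column 3 has {2,4,5,6} → 3.
Cell (r5,c2): row 5 has {1,3,4,5,6}; column 2 has {1,3,5} → 2.
Cell (r6,c1): row 6 has {2,3,5}; column 1 has {1,3,4,5} → 6.
Cell (r6,c2): row 6 has {2,3,5,6}; column 2 has {1,2,3,5} → 4.
Cell (r6,c3): row 6 has {2,3,4,5,6}; column 3 has {2,3,4,5,6} → 1.
Cell (r4,c1): row 4 has {1,3,4,5}; column 1 has {1,3,4,5,6} → 2.
Cell (r4,c2): row 4 has {1,2,3,4,5}; column 2 has {1,2,3,4,5} → 6.

1 5 4 6 2 3 / 4 3 5 2 1 6 / 3 1 2 5 6 4 / 2 6 3 1 4 5 / 5 2 6 4 3 1 / 6 4 1 3 5 2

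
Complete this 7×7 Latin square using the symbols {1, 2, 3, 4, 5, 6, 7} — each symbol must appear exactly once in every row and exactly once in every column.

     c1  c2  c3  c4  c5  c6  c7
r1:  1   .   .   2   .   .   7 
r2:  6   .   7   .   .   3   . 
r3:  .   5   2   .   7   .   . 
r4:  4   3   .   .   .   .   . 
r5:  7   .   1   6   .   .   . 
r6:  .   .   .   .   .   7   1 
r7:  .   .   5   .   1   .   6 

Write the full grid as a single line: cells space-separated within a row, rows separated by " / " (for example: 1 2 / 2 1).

1 6 4 2 3 5 7 / 6 1 7 5 4 3 2 / 3 5 2 1 7 6 4 / 4 3 6 7 2 1 5 / 7 4 1 6 5 2 3 / 5 2 3 4 6 7 1 / 2 7 5 3 1 4 6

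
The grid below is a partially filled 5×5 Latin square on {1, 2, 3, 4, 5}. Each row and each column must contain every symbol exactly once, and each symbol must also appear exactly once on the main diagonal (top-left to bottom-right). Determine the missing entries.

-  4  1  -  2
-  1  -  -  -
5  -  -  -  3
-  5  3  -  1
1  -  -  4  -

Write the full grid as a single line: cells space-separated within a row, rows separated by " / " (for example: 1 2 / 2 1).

(r1,c1): row 1 has {1,2,4}; column 1 has {1,5}; the diagonal has {1}, so it must be 3.
(r1,c4): row 1 has {1,2,3,4}; column 4 has {4}, so it must be 5.
(r3,c2): row 3 has {3,5}; column 2 has {1,4,5}, so it must be 2.
(r3,c3): row 3 has {2,3,5}; column 3 has {1,3}; the diagonal has {1,3}, so it must be 4.
(r3,c4): row 3 has {2,3,4,5}; column 4 has {4,5}, so it must be 1.
(r4,c4): row 4 has {1,3,5}; column 4 has {1,4,5}; the diagonal has {1,3,4}, so it must be 2.
(r5,c2): row 5 has {1,4}; column 2 has {1,2,4,5}, so it must be 3.
(r5,c5): row 5 has {1,3,4}; column 5 has {1,2,3}; the diagonal has {1,2,3,4}, so it must be 5.
(r2,c4): row 2 has {1}; column 4 has {1,2,4,5}, so it must be 3.
(r2,c5): row 2 has {1,3}; column 5 has {1,2,3,5}, so it must be 4.
(r4,c1): row 4 has {1,2,3,5}; column 1 has {1,3,5}, so it must be 4.
(r5,c3): row 5 has {1,3,4,5}; column 3 has {1,3,4}, so it must be 2.
(r2,c1): row 2 has {1,3,4}; column 1 has {1,3,4,5}, so it must be 2.
(r2,c3): row 2 has {1,2,3,4}; column 3 has {1,2,3,4}, so it must be 5.

3 4 1 5 2 / 2 1 5 3 4 / 5 2 4 1 3 / 4 5 3 2 1 / 1 3 2 4 5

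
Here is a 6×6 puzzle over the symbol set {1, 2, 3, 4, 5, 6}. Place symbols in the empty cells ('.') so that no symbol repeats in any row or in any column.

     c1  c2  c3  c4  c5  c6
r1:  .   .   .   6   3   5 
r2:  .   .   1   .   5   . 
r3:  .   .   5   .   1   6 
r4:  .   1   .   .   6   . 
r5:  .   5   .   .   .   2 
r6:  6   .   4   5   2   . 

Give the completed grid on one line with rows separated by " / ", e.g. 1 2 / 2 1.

1 4 2 6 3 5 / 2 6 1 4 5 3 / 4 2 5 3 1 6 / 5 1 3 2 6 4 / 3 5 6 1 4 2 / 6 3 4 5 2 1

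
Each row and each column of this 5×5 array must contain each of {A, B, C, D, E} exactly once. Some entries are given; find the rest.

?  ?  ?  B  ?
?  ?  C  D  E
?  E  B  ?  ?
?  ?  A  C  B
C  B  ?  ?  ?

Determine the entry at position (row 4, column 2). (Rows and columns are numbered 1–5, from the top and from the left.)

(r2,c2): row 2 has {C,D,E}; column 2 has {B,E}, so it must be A.
(r3,c4): row 3 has {B,E}; column 4 has {B,C,D}, so it must be A.
(r4,c2): row 4 has {A,B,C}; column 2 has {A,B,E}, so it must be D.

D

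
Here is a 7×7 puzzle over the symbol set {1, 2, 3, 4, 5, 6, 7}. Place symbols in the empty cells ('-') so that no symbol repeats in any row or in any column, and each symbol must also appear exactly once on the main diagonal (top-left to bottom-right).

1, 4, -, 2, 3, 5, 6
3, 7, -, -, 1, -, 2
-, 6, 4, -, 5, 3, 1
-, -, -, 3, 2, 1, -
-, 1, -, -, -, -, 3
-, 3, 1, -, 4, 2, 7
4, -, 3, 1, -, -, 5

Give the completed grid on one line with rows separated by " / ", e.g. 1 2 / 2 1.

1 4 7 2 3 5 6 / 3 7 5 6 1 4 2 / 2 6 4 7 5 3 1 / 7 5 6 3 2 1 4 / 5 1 2 4 6 7 3 / 6 3 1 5 4 2 7 / 4 2 3 1 7 6 5

At row 1, column 3: row 1 has {1,2,3,4,5,6}; column 3 has {1,3,4}; that leaves 7.
At row 3, column 4: row 3 has {1,3,4,5,6}; column 4 has {1,2,3}; that leaves 7.
At row 4, column 2: row 4 has {1,2,3}; column 2 has {1,3,4,6,7}; that leaves 5.
At row 4, column 3: row 4 has {1,2,3,5}; column 3 has {1,3,4,7}; that leaves 6.
At row 4, column 7: row 4 has {1,2,3,5,6}; column 7 has {1,2,3,5,6,7}; that leaves 4.
At row 5, column 5: row 5 has {1,3}; column 5 has {1,2,3,4,5}; the diagonal has {1,2,3,4,5,7}; that leaves 6.
At row 7, column 2: row 7 has {1,3,4,5}; column 2 has {1,3,4,5,6,7}; that leaves 2.
At row 7, column 5: row 7 has {1,2,3,4,5}; column 5 has {1,2,3,4,5,6}; that leaves 7.
At row 7, column 6: row 7 has {1,2,3,4,5,7}; column 6 has {1,2,3,5}; that leaves 6.
At row 2, column 3: row 2 has {1,2,3,7}; column 3 has {1,3,4,6,7}; that leaves 5.
At row 2, column 6: row 2 has {1,2,3,5,7}; column 6 has {1,2,3,5,6}; that leaves 4.
At row 3, column 1: row 3 has {1,3,4,5,6,7}; column 1 has {1,3,4}; that leaves 2.
At row 4, column 1: row 4 has {1,2,3,4,5,6}; column 1 has {1,2,3,4}; that leaves 7.
At row 5, column 1: row 5 has {1,3,6}; column 1 has {1,2,3,4,7}; that leaves 5.
At row 5, column 3: row 5 has {1,3,5,6}; column 3 has {1,3,4,5,6,7}; that leaves 2.
At row 5, column 4: row 5 has {1,2,3,5,6}; column 4 has {1,2,3,7}; that leaves 4.
At row 5, column 6: row 5 has {1,2,3,4,5,6}; column 6 has {1,2,3,4,5,6}; that leaves 7.
At row 6, column 1: row 6 has {1,2,3,4,7}; column 1 has {1,2,3,4,5,7}; that leaves 6.
At row 6, column 4: row 6 has {1,2,3,4,6,7}; column 4 has {1,2,3,4,7}; that leaves 5.
At row 2, column 4: row 2 has {1,2,3,4,5,7}; column 4 has {1,2,3,4,5,7}; that leaves 6.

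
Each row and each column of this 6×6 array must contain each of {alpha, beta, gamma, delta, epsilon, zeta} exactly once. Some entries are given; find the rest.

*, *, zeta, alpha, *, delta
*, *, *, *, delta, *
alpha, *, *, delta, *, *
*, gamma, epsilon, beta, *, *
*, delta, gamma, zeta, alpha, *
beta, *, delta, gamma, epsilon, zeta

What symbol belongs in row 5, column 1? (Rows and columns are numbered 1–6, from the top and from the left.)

epsilon

(r2,c4) = epsilon
(r3,c3) = beta
(r4,c5) = zeta
(r4,c6) = alpha
(r5,c1) = epsilon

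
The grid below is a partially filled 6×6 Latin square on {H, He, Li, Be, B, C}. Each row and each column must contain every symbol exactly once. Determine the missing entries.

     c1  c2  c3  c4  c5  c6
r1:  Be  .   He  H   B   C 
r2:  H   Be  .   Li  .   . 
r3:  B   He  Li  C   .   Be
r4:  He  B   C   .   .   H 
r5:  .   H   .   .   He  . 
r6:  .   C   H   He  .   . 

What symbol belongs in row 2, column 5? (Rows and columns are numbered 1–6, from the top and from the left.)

Cell (r1,c2): row 1 has {H,He,Be,B,C}; column 2 has {H,He,Be,B,C} → Li.
Cell (r2,c3): row 2 has {H,Li,Be}; column 3 has {H,He,Li,C} → B.
Cell (r2,c5): row 2 has {H,Li,Be,B}; column 5 has {He,B} → C.

C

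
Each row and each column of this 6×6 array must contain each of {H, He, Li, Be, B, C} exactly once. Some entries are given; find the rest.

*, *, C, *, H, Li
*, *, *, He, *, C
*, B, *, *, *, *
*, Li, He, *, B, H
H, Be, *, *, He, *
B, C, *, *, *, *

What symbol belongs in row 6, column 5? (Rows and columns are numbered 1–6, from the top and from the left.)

Li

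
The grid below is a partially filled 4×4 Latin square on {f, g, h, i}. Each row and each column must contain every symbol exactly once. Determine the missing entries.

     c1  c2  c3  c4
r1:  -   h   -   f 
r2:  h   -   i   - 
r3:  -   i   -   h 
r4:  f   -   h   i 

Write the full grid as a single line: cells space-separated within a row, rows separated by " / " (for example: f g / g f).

i h g f / h f i g / g i f h / f g h i

(r1,c3) = g
(r2,c4) = g
(r3,c1) = g
(r3,c3) = f
(r4,c2) = g
(r1,c1) = i
(r2,c2) = f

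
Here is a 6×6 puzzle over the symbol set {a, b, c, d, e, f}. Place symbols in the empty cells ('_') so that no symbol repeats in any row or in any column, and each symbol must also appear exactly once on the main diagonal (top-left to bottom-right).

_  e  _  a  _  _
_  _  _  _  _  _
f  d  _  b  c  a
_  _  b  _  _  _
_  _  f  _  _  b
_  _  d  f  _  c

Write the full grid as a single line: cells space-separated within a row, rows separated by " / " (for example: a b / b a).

b e c a d f / e f a c b d / f d e b c a / c a b d f e / d c f e a b / a b d f e c

(r1,c3) = c
(r3,c3) = e
(r4,c4) = d
(r5,c5) = a
(r1,c1) = b
(r2,c2) = f
(r2,c3) = a
(r5,c2) = c
(r5,c4) = e
(r2,c4) = c
(r4,c2) = a
(r5,c1) = d
(r6,c2) = b
(r6,c5) = e
(r2,c1) = e
(r2,c6) = d
(r4,c1) = c
(r4,c5) = f
(r4,c6) = e
(r6,c1) = a
(r1,c5) = d
(r1,c6) = f
(r2,c5) = b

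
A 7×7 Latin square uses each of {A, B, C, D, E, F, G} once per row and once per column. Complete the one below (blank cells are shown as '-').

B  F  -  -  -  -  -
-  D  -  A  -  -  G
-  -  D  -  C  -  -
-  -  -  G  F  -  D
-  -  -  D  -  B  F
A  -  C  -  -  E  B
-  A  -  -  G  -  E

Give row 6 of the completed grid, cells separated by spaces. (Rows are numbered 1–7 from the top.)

A G C F D E B

(r3,c7): row 3 has {C,D}; column 7 has {B,D,E,F,G}, so it must be A.
(r6,c2): row 6 has {A,B,C,E}; column 2 has {A,D,F}, so it must be G.
(r6,c4): row 6 has {A,B,C,E,G}; column 4 has {A,D,G}, so it must be F.
(r6,c5): row 6 has {A,B,C,E,F,G}; column 5 has {C,F,G}, so it must be D.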